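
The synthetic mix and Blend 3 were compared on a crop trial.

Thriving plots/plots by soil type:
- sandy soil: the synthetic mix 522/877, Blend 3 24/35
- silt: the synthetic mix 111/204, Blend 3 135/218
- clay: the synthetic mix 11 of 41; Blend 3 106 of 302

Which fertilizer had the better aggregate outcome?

the synthetic mix

Sandy soil: the synthetic mix 522/877 = 59.5%, Blend 3 24/35 = 68.6% → Blend 3
Silt: the synthetic mix 111/204 = 54.4%, Blend 3 135/218 = 61.9% → Blend 3
Clay: the synthetic mix 11/41 = 26.8%, Blend 3 106/302 = 35.1% → Blend 3
Overall: the synthetic mix 644/1122 = 57.4%, Blend 3 265/555 = 47.7% → the synthetic mix
(Blend 3 wins every soil group but the synthetic mix wins overall — Blend 3's plots skew toward the low-rate clay group.)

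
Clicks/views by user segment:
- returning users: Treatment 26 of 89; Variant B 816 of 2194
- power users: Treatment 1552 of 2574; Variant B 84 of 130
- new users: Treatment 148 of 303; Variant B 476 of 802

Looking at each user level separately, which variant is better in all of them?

Variant B

Returning users: Treatment 26/89 = 29.2%, Variant B 816/2194 = 37.2% → Variant B
Power users: Treatment 1552/2574 = 60.3%, Variant B 84/130 = 64.6% → Variant B
New users: Treatment 148/303 = 48.8%, Variant B 476/802 = 59.4% → Variant B
Variant B has the higher rate in all 3 groups.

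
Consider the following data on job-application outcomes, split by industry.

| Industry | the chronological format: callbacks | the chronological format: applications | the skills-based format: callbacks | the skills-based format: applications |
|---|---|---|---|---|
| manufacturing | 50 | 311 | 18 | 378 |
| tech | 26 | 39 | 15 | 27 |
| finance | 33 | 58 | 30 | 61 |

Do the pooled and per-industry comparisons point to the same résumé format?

Manufacturing: the chronological format 50/311 = 16.1%, the skills-based format 18/378 = 4.8% → the chronological format
Tech: the chronological format 26/39 = 66.7%, the skills-based format 15/27 = 55.6% → the chronological format
Finance: the chronological format 33/58 = 56.9%, the skills-based format 30/61 = 49.2% → the chronological format
Overall: the chronological format 109/408 = 26.7%, the skills-based format 63/466 = 13.5% → the chronological format
The chronological format wins overall and in every industry group — no reversal.

Yes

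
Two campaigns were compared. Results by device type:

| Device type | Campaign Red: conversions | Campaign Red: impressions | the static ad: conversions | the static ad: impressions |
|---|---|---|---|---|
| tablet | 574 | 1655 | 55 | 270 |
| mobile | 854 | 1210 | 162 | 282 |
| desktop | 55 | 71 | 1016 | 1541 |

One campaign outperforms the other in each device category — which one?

Campaign Red

Tablet: Campaign Red 574/1655 = 34.7%, the static ad 55/270 = 20.4% → Campaign Red
Mobile: Campaign Red 854/1210 = 70.6%, the static ad 162/282 = 57.4% → Campaign Red
Desktop: Campaign Red 55/71 = 77.5%, the static ad 1016/1541 = 65.9% → Campaign Red
Campaign Red has the higher rate in all 3 groups.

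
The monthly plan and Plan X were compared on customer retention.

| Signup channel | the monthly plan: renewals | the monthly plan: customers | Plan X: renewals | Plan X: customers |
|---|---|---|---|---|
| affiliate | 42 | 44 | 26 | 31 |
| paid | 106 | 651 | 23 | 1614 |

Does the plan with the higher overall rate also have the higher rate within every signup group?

Affiliate: the monthly plan 42/44 = 95.5%, Plan X 26/31 = 83.9% → the monthly plan
Paid: the monthly plan 106/651 = 16.3%, Plan X 23/1614 = 1.4% → the monthly plan
Overall: the monthly plan 148/695 = 21.3%, Plan X 49/1645 = 3.0% → the monthly plan
The monthly plan wins overall and in every signup group — no reversal.

Yes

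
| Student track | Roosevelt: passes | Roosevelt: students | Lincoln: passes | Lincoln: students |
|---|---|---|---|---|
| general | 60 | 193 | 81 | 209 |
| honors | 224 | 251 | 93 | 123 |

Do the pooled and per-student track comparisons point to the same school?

No

General: Roosevelt 60/193 = 31.1%, Lincoln 81/209 = 38.8% → Lincoln
Honors: Roosevelt 224/251 = 89.2%, Lincoln 93/123 = 75.6% → Roosevelt
Overall: Roosevelt 284/444 = 64.0%, Lincoln 174/332 = 52.4% → Roosevelt
Neither sweeps: Roosevelt wins 1 of 2 groups, Lincoln wins 1. Roosevelt wins overall but not every group — no Simpson reversal.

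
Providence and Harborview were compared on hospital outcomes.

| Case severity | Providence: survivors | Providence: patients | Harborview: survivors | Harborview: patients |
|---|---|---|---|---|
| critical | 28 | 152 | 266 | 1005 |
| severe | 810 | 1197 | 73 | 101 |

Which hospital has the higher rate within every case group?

Harborview

Critical: Providence 28/152 = 18.4%, Harborview 266/1005 = 26.5% → Harborview
Severe: Providence 810/1197 = 67.7%, Harborview 73/101 = 72.3% → Harborview
Harborview has the higher rate in both groups.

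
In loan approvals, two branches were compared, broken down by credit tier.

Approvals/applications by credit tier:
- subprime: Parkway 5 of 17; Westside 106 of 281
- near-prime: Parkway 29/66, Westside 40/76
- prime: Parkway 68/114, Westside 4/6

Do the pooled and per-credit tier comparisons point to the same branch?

No

Subprime: Parkway 5/17 = 29.4%, Westside 106/281 = 37.7% → Westside
Near-prime: Parkway 29/66 = 43.9%, Westside 40/76 = 52.6% → Westside
Prime: Parkway 68/114 = 59.6%, Westside 4/6 = 66.7% → Westside
Overall: Parkway 102/197 = 51.8%, Westside 150/363 = 41.3% → Parkway
Westside wins each credit group but Parkway wins overall — the comparison reverses. Westside's applications skew toward subprime, which has a lower base rate.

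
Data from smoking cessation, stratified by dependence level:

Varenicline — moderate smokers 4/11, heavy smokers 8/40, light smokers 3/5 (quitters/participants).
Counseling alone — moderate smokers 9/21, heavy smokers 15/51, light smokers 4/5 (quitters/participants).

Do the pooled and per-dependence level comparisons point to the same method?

Yes

Moderate smokers: varenicline 4/11 = 36.4%, counseling alone 9/21 = 42.9% → counseling alone
Heavy smokers: varenicline 8/40 = 20.0%, counseling alone 15/51 = 29.4% → counseling alone
Light smokers: varenicline 3/5 = 60.0%, counseling alone 4/5 = 80.0% → counseling alone
Overall: varenicline 15/56 = 26.8%, counseling alone 28/77 = 36.4% → counseling alone
Counseling alone wins overall and in every dependence group — no reversal.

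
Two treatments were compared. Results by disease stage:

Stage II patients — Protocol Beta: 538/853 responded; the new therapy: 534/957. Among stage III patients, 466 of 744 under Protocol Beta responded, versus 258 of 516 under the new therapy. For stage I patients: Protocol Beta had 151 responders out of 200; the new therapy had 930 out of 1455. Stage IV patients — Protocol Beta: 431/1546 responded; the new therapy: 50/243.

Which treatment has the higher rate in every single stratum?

Stage II: Protocol Beta 538/853 = 63.1%, the new therapy 534/957 = 55.8% → Protocol Beta
Stage III: Protocol Beta 466/744 = 62.6%, the new therapy 258/516 = 50.0% → Protocol Beta
Stage I: Protocol Beta 151/200 = 75.5%, the new therapy 930/1455 = 63.9% → Protocol Beta
Stage IV: Protocol Beta 431/1546 = 27.9%, the new therapy 50/243 = 20.6% → Protocol Beta
Protocol Beta has the higher rate in all 4 groups.

Protocol Beta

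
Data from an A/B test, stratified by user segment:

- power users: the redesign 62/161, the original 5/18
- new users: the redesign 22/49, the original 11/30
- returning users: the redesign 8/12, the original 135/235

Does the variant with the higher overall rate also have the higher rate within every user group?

Power users: the redesign 62/161 = 38.5%, the original 5/18 = 27.8% → the redesign
New users: the redesign 22/49 = 44.9%, the original 11/30 = 36.7% → the redesign
Returning users: the redesign 8/12 = 66.7%, the original 135/235 = 57.4% → the redesign
Overall: the redesign 92/222 = 41.4%, the original 151/283 = 53.4% → the original
The redesign wins each user group but the original wins overall — the comparison reverses. The redesign's views skew toward power users, which has a lower base rate.

No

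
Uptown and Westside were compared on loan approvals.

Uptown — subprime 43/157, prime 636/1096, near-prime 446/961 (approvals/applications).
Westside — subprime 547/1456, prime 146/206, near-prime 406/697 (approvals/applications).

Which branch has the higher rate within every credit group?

Subprime: Uptown 43/157 = 27.4%, Westside 547/1456 = 37.6% → Westside
Prime: Uptown 636/1096 = 58.0%, Westside 146/206 = 70.9% → Westside
Near-prime: Uptown 446/961 = 46.4%, Westside 406/697 = 58.2% → Westside
Westside has the higher rate in all 3 groups.

Westside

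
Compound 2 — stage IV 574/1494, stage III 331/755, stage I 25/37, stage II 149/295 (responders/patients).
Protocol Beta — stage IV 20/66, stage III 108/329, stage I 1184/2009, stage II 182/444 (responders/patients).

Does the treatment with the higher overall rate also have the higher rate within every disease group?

No

Stage IV: Compound 2 574/1494 = 38.4%, Protocol Beta 20/66 = 30.3% → Compound 2
Stage III: Compound 2 331/755 = 43.8%, Protocol Beta 108/329 = 32.8% → Compound 2
Stage I: Compound 2 25/37 = 67.6%, Protocol Beta 1184/2009 = 58.9% → Compound 2
Stage II: Compound 2 149/295 = 50.5%, Protocol Beta 182/444 = 41.0% → Compound 2
Overall: Compound 2 1079/2581 = 41.8%, Protocol Beta 1494/2848 = 52.5% → Protocol Beta
Compound 2 wins each disease group but Protocol Beta wins overall — the comparison reverses. Compound 2's patients skew toward stage IV, which has a lower base rate.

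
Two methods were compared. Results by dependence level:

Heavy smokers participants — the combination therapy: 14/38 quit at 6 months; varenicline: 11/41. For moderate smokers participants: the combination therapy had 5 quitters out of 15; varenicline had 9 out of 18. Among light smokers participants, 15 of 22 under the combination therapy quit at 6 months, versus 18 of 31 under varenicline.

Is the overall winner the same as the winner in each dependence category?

No

Heavy smokers: the combination therapy 14/38 = 36.8%, varenicline 11/41 = 26.8% → the combination therapy
Moderate smokers: the combination therapy 5/15 = 33.3%, varenicline 9/18 = 50.0% → varenicline
Light smokers: the combination therapy 15/22 = 68.2%, varenicline 18/31 = 58.1% → the combination therapy
Overall: the combination therapy 34/75 = 45.3%, varenicline 38/90 = 42.2% → the combination therapy
Neither sweeps: the combination therapy wins 2 of 3 groups, varenicline wins 1. The combination therapy wins overall but not every group — no Simpson reversal.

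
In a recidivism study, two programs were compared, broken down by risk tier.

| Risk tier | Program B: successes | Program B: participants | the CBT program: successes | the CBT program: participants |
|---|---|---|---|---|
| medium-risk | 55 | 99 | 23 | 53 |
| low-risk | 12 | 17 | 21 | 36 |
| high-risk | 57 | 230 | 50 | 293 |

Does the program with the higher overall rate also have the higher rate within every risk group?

Medium-risk: Program B 55/99 = 55.6%, the CBT program 23/53 = 43.4% → Program B
Low-risk: Program B 12/17 = 70.6%, the CBT program 21/36 = 58.3% → Program B
High-risk: Program B 57/230 = 24.8%, the CBT program 50/293 = 17.1% → Program B
Overall: Program B 124/346 = 35.8%, the CBT program 94/382 = 24.6% → Program B
Program B wins overall and in every risk group — no reversal.

Yes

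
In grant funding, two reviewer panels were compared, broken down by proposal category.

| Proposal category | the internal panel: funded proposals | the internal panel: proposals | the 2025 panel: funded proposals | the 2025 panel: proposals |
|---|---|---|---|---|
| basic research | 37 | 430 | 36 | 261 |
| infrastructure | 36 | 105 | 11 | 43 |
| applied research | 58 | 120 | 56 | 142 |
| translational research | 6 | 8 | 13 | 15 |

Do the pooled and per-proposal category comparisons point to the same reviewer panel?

Basic research: the internal panel 37/430 = 8.6%, the 2025 panel 36/261 = 13.8% → the 2025 panel
Infrastructure: the internal panel 36/105 = 34.3%, the 2025 panel 11/43 = 25.6% → the internal panel
Applied research: the internal panel 58/120 = 48.3%, the 2025 panel 56/142 = 39.4% → the internal panel
Translational research: the internal panel 6/8 = 75.0%, the 2025 panel 13/15 = 86.7% → the 2025 panel
Overall: the internal panel 137/663 = 20.7%, the 2025 panel 116/461 = 25.2% → the 2025 panel
Neither sweeps: the internal panel wins 2 of 4 groups, the 2025 panel wins 2. The 2025 panel wins overall but not every group — no Simpson reversal.

No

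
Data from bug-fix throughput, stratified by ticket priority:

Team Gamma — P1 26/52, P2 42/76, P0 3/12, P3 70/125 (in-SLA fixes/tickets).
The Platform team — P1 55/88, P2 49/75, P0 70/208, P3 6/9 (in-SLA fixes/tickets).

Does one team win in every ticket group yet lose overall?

Yes

P1: Team Gamma 26/52 = 50.0%, the Platform team 55/88 = 62.5% → the Platform team
P2: Team Gamma 42/76 = 55.3%, the Platform team 49/75 = 65.3% → the Platform team
P0: Team Gamma 3/12 = 25.0%, the Platform team 70/208 = 33.7% → the Platform team
P3: Team Gamma 70/125 = 56.0%, the Platform team 6/9 = 66.7% → the Platform team
Overall: Team Gamma 141/265 = 53.2%, the Platform team 180/380 = 47.4% → Team Gamma
The Platform team wins each ticket group but Team Gamma wins overall — the comparison reverses. The Platform team's tickets skew toward P0, which has a lower base rate.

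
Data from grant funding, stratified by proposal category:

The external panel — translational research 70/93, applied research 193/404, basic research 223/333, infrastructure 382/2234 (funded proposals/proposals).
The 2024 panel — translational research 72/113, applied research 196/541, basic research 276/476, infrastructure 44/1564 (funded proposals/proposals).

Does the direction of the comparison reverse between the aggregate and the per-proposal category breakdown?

Translational research: the external panel 70/93 = 75.3%, the 2024 panel 72/113 = 63.7% → the external panel
Applied research: the external panel 193/404 = 47.8%, the 2024 panel 196/541 = 36.2% → the external panel
Basic research: the external panel 223/333 = 67.0%, the 2024 panel 276/476 = 58.0% → the external panel
Infrastructure: the external panel 382/2234 = 17.1%, the 2024 panel 44/1564 = 2.8% → the external panel
Overall: the external panel 868/3064 = 28.3%, the 2024 panel 588/2694 = 21.8% → the external panel
The external panel wins overall and in every proposal group — no reversal.

No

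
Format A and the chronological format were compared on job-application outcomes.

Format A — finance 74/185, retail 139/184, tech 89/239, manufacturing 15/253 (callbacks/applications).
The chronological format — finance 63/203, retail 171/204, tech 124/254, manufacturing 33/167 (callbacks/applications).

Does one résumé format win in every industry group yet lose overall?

No

Finance: Format A 74/185 = 40.0%, the chronological format 63/203 = 31.0% → Format A
Retail: Format A 139/184 = 75.5%, the chronological format 171/204 = 83.8% → the chronological format
Tech: Format A 89/239 = 37.2%, the chronological format 124/254 = 48.8% → the chronological format
Manufacturing: Format A 15/253 = 5.9%, the chronological format 33/167 = 19.8% → the chronological format
Overall: Format A 317/861 = 36.8%, the chronological format 391/828 = 47.2% → the chronological format
Neither sweeps: Format A wins 1 of 4 groups, the chronological format wins 3. The chronological format wins overall but not every group — no Simpson reversal.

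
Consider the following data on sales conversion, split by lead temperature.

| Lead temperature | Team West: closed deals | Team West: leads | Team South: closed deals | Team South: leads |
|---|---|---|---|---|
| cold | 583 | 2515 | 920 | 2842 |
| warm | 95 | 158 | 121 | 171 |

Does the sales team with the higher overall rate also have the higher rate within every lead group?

Cold: Team West 583/2515 = 23.2%, Team South 920/2842 = 32.4% → Team South
Warm: Team West 95/158 = 60.1%, Team South 121/171 = 70.8% → Team South
Overall: Team West 678/2673 = 25.4%, Team South 1041/3013 = 34.6% → Team South
Team South wins overall and in every lead group — no reversal.

Yes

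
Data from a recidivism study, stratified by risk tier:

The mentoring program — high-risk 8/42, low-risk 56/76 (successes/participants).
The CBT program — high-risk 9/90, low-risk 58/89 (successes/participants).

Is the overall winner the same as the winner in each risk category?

High-risk: the mentoring program 8/42 = 19.0%, the CBT program 9/90 = 10.0% → the mentoring program
Low-risk: the mentoring program 56/76 = 73.7%, the CBT program 58/89 = 65.2% → the mentoring program
Overall: the mentoring program 64/118 = 54.2%, the CBT program 67/179 = 37.4% → the mentoring program
The mentoring program wins overall and in every risk group — no reversal.

Yes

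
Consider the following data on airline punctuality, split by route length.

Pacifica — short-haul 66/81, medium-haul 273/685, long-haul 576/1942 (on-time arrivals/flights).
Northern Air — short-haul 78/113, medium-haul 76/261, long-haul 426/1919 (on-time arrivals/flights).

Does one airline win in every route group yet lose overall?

Short-haul: Pacifica 66/81 = 81.5%, Northern Air 78/113 = 69.0% → Pacifica
Medium-haul: Pacifica 273/685 = 39.9%, Northern Air 76/261 = 29.1% → Pacifica
Long-haul: Pacifica 576/1942 = 29.7%, Northern Air 426/1919 = 22.2% → Pacifica
Overall: Pacifica 915/2708 = 33.8%, Northern Air 580/2293 = 25.3% → Pacifica
Pacifica wins overall and in every route group — no reversal.

No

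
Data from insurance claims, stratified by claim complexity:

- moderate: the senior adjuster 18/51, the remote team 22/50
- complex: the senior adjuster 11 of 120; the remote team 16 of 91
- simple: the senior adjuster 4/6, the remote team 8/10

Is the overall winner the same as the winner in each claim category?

Moderate: the senior adjuster 18/51 = 35.3%, the remote team 22/50 = 44.0% → the remote team
Complex: the senior adjuster 11/120 = 9.2%, the remote team 16/91 = 17.6% → the remote team
Simple: the senior adjuster 4/6 = 66.7%, the remote team 8/10 = 80.0% → the remote team
Overall: the senior adjuster 33/177 = 18.6%, the remote team 46/151 = 30.5% → the remote team
The remote team wins overall and in every claim group — no reversal.

Yes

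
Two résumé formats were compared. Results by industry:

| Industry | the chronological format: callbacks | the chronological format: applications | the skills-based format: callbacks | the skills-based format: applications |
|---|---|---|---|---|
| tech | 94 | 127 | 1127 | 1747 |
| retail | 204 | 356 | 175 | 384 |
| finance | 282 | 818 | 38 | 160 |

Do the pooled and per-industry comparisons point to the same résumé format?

No

Tech: the chronological format 94/127 = 74.0%, the skills-based format 1127/1747 = 64.5% → the chronological format
Retail: the chronological format 204/356 = 57.3%, the skills-based format 175/384 = 45.6% → the chronological format
Finance: the chronological format 282/818 = 34.5%, the skills-based format 38/160 = 23.8% → the chronological format
Overall: the chronological format 580/1301 = 44.6%, the skills-based format 1340/2291 = 58.5% → the skills-based format
The chronological format wins each industry group but the skills-based format wins overall — the comparison reverses. The chronological format's applications skew toward finance, which has a lower base rate.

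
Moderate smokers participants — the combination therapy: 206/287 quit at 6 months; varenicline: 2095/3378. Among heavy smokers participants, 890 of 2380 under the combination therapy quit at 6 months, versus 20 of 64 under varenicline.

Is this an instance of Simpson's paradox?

Yes

Moderate smokers: the combination therapy 206/287 = 71.8%, varenicline 2095/3378 = 62.0% → the combination therapy
Heavy smokers: the combination therapy 890/2380 = 37.4%, varenicline 20/64 = 31.2% → the combination therapy
Overall: the combination therapy 1096/2667 = 41.1%, varenicline 2115/3442 = 61.4% → varenicline
The combination therapy wins each dependence group but varenicline wins overall — the comparison reverses. The combination therapy's participants skew toward heavy smokers, which has a lower base rate.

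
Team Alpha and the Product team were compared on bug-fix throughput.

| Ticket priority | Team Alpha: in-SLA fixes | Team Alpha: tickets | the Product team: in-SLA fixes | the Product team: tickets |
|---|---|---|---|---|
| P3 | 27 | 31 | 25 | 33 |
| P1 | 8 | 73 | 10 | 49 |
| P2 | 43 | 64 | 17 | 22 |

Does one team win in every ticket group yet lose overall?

No

P3: Team Alpha 27/31 = 87.1%, the Product team 25/33 = 75.8% → Team Alpha
P1: Team Alpha 8/73 = 11.0%, the Product team 10/49 = 20.4% → the Product team
P2: Team Alpha 43/64 = 67.2%, the Product team 17/22 = 77.3% → the Product team
Overall: Team Alpha 78/168 = 46.4%, the Product team 52/104 = 50.0% → the Product team
Neither sweeps: Team Alpha wins 1 of 3 groups, the Product team wins 2. The Product team wins overall but not every group — no Simpson reversal.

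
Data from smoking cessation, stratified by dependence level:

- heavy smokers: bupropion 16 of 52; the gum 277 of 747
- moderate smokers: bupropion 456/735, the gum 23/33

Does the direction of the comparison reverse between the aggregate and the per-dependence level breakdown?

Yes

Heavy smokers: bupropion 16/52 = 30.8%, the gum 277/747 = 37.1% → the gum
Moderate smokers: bupropion 456/735 = 62.0%, the gum 23/33 = 69.7% → the gum
Overall: bupropion 472/787 = 60.0%, the gum 300/780 = 38.5% → bupropion
The gum wins each dependence group but bupropion wins overall — the comparison reverses. The gum's participants skew toward heavy smokers, which has a lower base rate.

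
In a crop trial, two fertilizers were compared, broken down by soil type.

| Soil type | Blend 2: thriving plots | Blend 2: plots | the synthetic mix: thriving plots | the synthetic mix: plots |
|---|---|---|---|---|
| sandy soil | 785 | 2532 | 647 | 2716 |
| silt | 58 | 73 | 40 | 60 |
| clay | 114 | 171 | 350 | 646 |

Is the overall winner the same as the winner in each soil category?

Sandy soil: Blend 2 785/2532 = 31.0%, the synthetic mix 647/2716 = 23.8% → Blend 2
Silt: Blend 2 58/73 = 79.5%, the synthetic mix 40/60 = 66.7% → Blend 2
Clay: Blend 2 114/171 = 66.7%, the synthetic mix 350/646 = 54.2% → Blend 2
Overall: Blend 2 957/2776 = 34.5%, the synthetic mix 1037/3422 = 30.3% → Blend 2
Blend 2 wins overall and in every soil group — no reversal.

Yes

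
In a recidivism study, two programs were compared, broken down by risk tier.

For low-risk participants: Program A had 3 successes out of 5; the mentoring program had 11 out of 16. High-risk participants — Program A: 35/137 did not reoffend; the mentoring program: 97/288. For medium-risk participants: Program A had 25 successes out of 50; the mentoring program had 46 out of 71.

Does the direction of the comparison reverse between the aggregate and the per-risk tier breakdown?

No

Low-risk: Program A 3/5 = 60.0%, the mentoring program 11/16 = 68.8% → the mentoring program
High-risk: Program A 35/137 = 25.5%, the mentoring program 97/288 = 33.7% → the mentoring program
Medium-risk: Program A 25/50 = 50.0%, the mentoring program 46/71 = 64.8% → the mentoring program
Overall: Program A 63/192 = 32.8%, the mentoring program 154/375 = 41.1% → the mentoring program
The mentoring program wins overall and in every risk group — no reversal.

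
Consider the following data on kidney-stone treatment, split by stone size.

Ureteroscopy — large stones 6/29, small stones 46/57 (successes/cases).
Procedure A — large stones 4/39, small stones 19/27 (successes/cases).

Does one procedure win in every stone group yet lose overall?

No

Large stones: ureteroscopy 6/29 = 20.7%, Procedure A 4/39 = 10.3% → ureteroscopy
Small stones: ureteroscopy 46/57 = 80.7%, Procedure A 19/27 = 70.4% → ureteroscopy
Overall: ureteroscopy 52/86 = 60.5%, Procedure A 23/66 = 34.8% → ureteroscopy
Ureteroscopy wins overall and in every stone group — no reversal.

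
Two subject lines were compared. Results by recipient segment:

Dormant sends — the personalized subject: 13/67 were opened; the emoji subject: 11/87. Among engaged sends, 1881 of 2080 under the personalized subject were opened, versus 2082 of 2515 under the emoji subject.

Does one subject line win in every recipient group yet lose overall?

No

Dormant: the personalized subject 13/67 = 19.4%, the emoji subject 11/87 = 12.6% → the personalized subject
Engaged: the personalized subject 1881/2080 = 90.4%, the emoji subject 2082/2515 = 82.8% → the personalized subject
Overall: the personalized subject 1894/2147 = 88.2%, the emoji subject 2093/2602 = 80.4% → the personalized subject
The personalized subject wins overall and in every recipient group — no reversal.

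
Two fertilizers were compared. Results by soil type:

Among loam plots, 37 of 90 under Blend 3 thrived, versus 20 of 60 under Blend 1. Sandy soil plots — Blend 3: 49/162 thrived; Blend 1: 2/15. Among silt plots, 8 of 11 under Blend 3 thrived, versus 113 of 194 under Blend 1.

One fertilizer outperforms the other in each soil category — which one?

Blend 3

Loam: Blend 3 37/90 = 41.1%, Blend 1 20/60 = 33.3% → Blend 3
Sandy soil: Blend 3 49/162 = 30.2%, Blend 1 2/15 = 13.3% → Blend 3
Silt: Blend 3 8/11 = 72.7%, Blend 1 113/194 = 58.2% → Blend 3
Blend 3 has the higher rate in all 3 groups.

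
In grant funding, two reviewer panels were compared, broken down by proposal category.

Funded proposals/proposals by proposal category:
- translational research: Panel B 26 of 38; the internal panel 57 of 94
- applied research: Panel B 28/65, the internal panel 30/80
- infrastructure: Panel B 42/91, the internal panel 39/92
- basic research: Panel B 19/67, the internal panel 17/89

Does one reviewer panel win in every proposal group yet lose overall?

Translational research: Panel B 26/38 = 68.4%, the internal panel 57/94 = 60.6% → Panel B
Applied research: Panel B 28/65 = 43.1%, the internal panel 30/80 = 37.5% → Panel B
Infrastructure: Panel B 42/91 = 46.2%, the internal panel 39/92 = 42.4% → Panel B
Basic research: Panel B 19/67 = 28.4%, the internal panel 17/89 = 19.1% → Panel B
Overall: Panel B 115/261 = 44.1%, the internal panel 143/355 = 40.3% → Panel B
Panel B wins overall and in every proposal group — no reversal.

No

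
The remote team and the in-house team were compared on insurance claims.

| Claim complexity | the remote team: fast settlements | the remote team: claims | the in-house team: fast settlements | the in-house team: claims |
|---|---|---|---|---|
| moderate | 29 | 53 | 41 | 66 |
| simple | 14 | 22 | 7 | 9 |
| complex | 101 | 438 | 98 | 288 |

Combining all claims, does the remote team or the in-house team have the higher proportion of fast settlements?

Moderate: the remote team 29/53 = 54.7%, the in-house team 41/66 = 62.1% → the in-house team
Simple: the remote team 14/22 = 63.6%, the in-house team 7/9 = 77.8% → the in-house team
Complex: the remote team 101/438 = 23.1%, the in-house team 98/288 = 34.0% → the in-house team
Overall: the remote team 144/513 = 28.1%, the in-house team 146/363 = 40.2% → the in-house team

the in-house team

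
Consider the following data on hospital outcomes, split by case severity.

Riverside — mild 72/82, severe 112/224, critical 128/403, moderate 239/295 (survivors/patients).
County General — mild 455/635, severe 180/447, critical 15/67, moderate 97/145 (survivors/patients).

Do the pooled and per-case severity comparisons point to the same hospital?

Mild: Riverside 72/82 = 87.8%, County General 455/635 = 71.7% → Riverside
Severe: Riverside 112/224 = 50.0%, County General 180/447 = 40.3% → Riverside
Critical: Riverside 128/403 = 31.8%, County General 15/67 = 22.4% → Riverside
Moderate: Riverside 239/295 = 81.0%, County General 97/145 = 66.9% → Riverside
Overall: Riverside 551/1004 = 54.9%, County General 747/1294 = 57.7% → County General
Riverside wins each case group but County General wins overall — the comparison reverses. Riverside's patients skew toward critical, which has a lower base rate.

No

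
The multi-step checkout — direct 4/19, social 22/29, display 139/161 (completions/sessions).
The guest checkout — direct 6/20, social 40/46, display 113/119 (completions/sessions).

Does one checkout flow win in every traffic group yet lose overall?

No

Direct: the multi-step checkout 4/19 = 21.1%, the guest checkout 6/20 = 30.0% → the guest checkout
Social: the multi-step checkout 22/29 = 75.9%, the guest checkout 40/46 = 87.0% → the guest checkout
Display: the multi-step checkout 139/161 = 86.3%, the guest checkout 113/119 = 95.0% → the guest checkout
Overall: the multi-step checkout 165/209 = 78.9%, the guest checkout 159/185 = 85.9% → the guest checkout
The guest checkout wins overall and in every traffic group — no reversal.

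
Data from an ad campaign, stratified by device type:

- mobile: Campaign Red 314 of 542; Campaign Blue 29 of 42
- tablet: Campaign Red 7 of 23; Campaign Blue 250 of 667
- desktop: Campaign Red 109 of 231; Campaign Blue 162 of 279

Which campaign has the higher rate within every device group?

Mobile: Campaign Red 314/542 = 57.9%, Campaign Blue 29/42 = 69.0% → Campaign Blue
Tablet: Campaign Red 7/23 = 30.4%, Campaign Blue 250/667 = 37.5% → Campaign Blue
Desktop: Campaign Red 109/231 = 47.2%, Campaign Blue 162/279 = 58.1% → Campaign Blue
Campaign Blue has the higher rate in all 3 groups.

Campaign Blue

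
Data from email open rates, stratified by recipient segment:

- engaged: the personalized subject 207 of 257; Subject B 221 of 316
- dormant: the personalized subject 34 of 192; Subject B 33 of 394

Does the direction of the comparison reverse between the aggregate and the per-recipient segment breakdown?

Engaged: the personalized subject 207/257 = 80.5%, Subject B 221/316 = 69.9% → the personalized subject
Dormant: the personalized subject 34/192 = 17.7%, Subject B 33/394 = 8.4% → the personalized subject
Overall: the personalized subject 241/449 = 53.7%, Subject B 254/710 = 35.8% → the personalized subject
The personalized subject wins overall and in every recipient group — no reversal.

No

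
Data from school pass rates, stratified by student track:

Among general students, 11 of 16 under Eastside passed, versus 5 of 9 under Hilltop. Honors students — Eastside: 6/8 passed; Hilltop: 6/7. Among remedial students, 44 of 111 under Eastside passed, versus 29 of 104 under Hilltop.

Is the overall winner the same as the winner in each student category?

No

General: Eastside 11/16 = 68.8%, Hilltop 5/9 = 55.6% → Eastside
Honors: Eastside 6/8 = 75.0%, Hilltop 6/7 = 85.7% → Hilltop
Remedial: Eastside 44/111 = 39.6%, Hilltop 29/104 = 27.9% → Eastside
Overall: Eastside 61/135 = 45.2%, Hilltop 40/120 = 33.3% → Eastside
Neither sweeps: Eastside wins 2 of 3 groups, Hilltop wins 1. Eastside wins overall but not every group — no Simpson reversal.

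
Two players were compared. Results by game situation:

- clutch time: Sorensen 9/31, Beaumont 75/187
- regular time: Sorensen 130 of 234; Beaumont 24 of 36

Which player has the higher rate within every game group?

Beaumont

Clutch time: Sorensen 9/31 = 29.0%, Beaumont 75/187 = 40.1% → Beaumont
Regular time: Sorensen 130/234 = 55.6%, Beaumont 24/36 = 66.7% → Beaumont
Beaumont has the higher rate in both groups.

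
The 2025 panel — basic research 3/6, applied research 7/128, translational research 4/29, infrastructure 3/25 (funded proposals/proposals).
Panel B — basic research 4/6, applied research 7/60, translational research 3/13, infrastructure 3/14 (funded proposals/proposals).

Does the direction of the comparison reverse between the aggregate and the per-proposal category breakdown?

Basic research: the 2025 panel 3/6 = 50.0%, Panel B 4/6 = 66.7% → Panel B
Applied research: the 2025 panel 7/128 = 5.5%, Panel B 7/60 = 11.7% → Panel B
Translational research: the 2025 panel 4/29 = 13.8%, Panel B 3/13 = 23.1% → Panel B
Infrastructure: the 2025 panel 3/25 = 12.0%, Panel B 3/14 = 21.4% → Panel B
Overall: the 2025 panel 17/188 = 9.0%, Panel B 17/93 = 18.3% → Panel B
Panel B wins overall and in every proposal group — no reversal.

No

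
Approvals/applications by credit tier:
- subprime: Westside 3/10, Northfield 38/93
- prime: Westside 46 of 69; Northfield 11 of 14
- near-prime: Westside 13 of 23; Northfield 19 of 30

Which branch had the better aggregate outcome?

Westside

Subprime: Westside 3/10 = 30.0%, Northfield 38/93 = 40.9% → Northfield
Prime: Westside 46/69 = 66.7%, Northfield 11/14 = 78.6% → Northfield
Near-prime: Westside 13/23 = 56.5%, Northfield 19/30 = 63.3% → Northfield
Overall: Westside 62/102 = 60.8%, Northfield 68/137 = 49.6% → Westside
(Northfield wins every credit group but Westside wins overall — Northfield's applications skew toward the low-rate subprime group.)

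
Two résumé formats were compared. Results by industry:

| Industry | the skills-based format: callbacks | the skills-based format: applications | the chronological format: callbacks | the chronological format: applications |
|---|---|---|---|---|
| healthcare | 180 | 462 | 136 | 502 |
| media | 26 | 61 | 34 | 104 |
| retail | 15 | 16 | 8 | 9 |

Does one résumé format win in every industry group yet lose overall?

No

Healthcare: the skills-based format 180/462 = 39.0%, the chronological format 136/502 = 27.1% → the skills-based format
Media: the skills-based format 26/61 = 42.6%, the chronological format 34/104 = 32.7% → the skills-based format
Retail: the skills-based format 15/16 = 93.8%, the chronological format 8/9 = 88.9% → the skills-based format
Overall: the skills-based format 221/539 = 41.0%, the chronological format 178/615 = 28.9% → the skills-based format
The skills-based format wins overall and in every industry group — no reversal.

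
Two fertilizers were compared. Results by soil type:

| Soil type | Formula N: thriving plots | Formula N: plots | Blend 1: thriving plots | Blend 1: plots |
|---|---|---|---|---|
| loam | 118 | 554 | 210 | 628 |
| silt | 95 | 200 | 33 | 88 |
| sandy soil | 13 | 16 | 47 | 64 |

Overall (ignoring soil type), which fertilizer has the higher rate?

Loam: Formula N 118/554 = 21.3%, Blend 1 210/628 = 33.4% → Blend 1
Silt: Formula N 95/200 = 47.5%, Blend 1 33/88 = 37.5% → Formula N
Sandy soil: Formula N 13/16 = 81.2%, Blend 1 47/64 = 73.4% → Formula N
Overall: Formula N 226/770 = 29.4%, Blend 1 290/780 = 37.2% → Blend 1
(Neither sweeps every soil group, but Blend 1 has the higher pooled rate.)

Blend 1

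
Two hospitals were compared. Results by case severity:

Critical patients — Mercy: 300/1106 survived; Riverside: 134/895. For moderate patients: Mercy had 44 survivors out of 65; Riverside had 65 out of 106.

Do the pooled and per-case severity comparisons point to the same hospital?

Critical: Mercy 300/1106 = 27.1%, Riverside 134/895 = 15.0% → Mercy
Moderate: Mercy 44/65 = 67.7%, Riverside 65/106 = 61.3% → Mercy
Overall: Mercy 344/1171 = 29.4%, Riverside 199/1001 = 19.9% → Mercy
Mercy wins overall and in every case group — no reversal.

Yes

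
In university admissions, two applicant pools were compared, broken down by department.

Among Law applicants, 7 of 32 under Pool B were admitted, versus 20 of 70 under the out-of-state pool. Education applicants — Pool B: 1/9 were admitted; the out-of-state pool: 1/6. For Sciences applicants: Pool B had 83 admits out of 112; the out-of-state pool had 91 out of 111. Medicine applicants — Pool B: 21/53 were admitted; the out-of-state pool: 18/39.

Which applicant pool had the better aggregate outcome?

the out-of-state pool

Law: Pool B 7/32 = 21.9%, the out-of-state pool 20/70 = 28.6% → the out-of-state pool
Education: Pool B 1/9 = 11.1%, the out-of-state pool 1/6 = 16.7% → the out-of-state pool
Sciences: Pool B 83/112 = 74.1%, the out-of-state pool 91/111 = 82.0% → the out-of-state pool
Medicine: Pool B 21/53 = 39.6%, the out-of-state pool 18/39 = 46.2% → the out-of-state pool
Overall: Pool B 112/206 = 54.4%, the out-of-state pool 130/226 = 57.5% → the out-of-state pool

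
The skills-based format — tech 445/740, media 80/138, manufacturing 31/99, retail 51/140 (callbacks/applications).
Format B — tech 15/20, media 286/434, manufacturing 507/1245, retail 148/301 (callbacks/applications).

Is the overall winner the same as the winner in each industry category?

Tech: the skills-based format 445/740 = 60.1%, Format B 15/20 = 75.0% → Format B
Media: the skills-based format 80/138 = 58.0%, Format B 286/434 = 65.9% → Format B
Manufacturing: the skills-based format 31/99 = 31.3%, Format B 507/1245 = 40.7% → Format B
Retail: the skills-based format 51/140 = 36.4%, Format B 148/301 = 49.2% → Format B
Overall: the skills-based format 607/1117 = 54.3%, Format B 956/2000 = 47.8% → the skills-based format
Format B wins each industry group but the skills-based format wins overall — the comparison reverses. Format B's applications skew toward manufacturing, which has a lower base rate.

No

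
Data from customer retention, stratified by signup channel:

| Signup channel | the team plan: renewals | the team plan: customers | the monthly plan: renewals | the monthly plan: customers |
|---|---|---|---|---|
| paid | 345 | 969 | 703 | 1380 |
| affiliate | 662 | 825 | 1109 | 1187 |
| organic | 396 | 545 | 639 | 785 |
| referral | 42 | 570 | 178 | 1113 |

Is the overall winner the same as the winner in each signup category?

Yes

Paid: the team plan 345/969 = 35.6%, the monthly plan 703/1380 = 50.9% → the monthly plan
Affiliate: the team plan 662/825 = 80.2%, the monthly plan 1109/1187 = 93.4% → the monthly plan
Organic: the team plan 396/545 = 72.7%, the monthly plan 639/785 = 81.4% → the monthly plan
Referral: the team plan 42/570 = 7.4%, the monthly plan 178/1113 = 16.0% → the monthly plan
Overall: the team plan 1445/2909 = 49.7%, the monthly plan 2629/4465 = 58.9% → the monthly plan
The monthly plan wins overall and in every signup group — no reversal.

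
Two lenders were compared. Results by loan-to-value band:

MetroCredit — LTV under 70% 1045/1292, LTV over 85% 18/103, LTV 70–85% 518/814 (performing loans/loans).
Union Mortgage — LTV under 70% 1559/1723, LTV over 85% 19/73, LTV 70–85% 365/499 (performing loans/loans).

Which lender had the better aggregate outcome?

LTV under 70%: MetroCredit 1045/1292 = 80.9%, Union Mortgage 1559/1723 = 90.5% → Union Mortgage
LTV over 85%: MetroCredit 18/103 = 17.5%, Union Mortgage 19/73 = 26.0% → Union Mortgage
LTV 70–85%: MetroCredit 518/814 = 63.6%, Union Mortgage 365/499 = 73.1% → Union Mortgage
Overall: MetroCredit 1581/2209 = 71.6%, Union Mortgage 1943/2295 = 84.7% → Union Mortgage

Union Mortgage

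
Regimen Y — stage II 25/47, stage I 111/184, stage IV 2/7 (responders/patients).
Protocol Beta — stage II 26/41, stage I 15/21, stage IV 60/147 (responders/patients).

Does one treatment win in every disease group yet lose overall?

Stage II: Regimen Y 25/47 = 53.2%, Protocol Beta 26/41 = 63.4% → Protocol Beta
Stage I: Regimen Y 111/184 = 60.3%, Protocol Beta 15/21 = 71.4% → Protocol Beta
Stage IV: Regimen Y 2/7 = 28.6%, Protocol Beta 60/147 = 40.8% → Protocol Beta
Overall: Regimen Y 138/238 = 58.0%, Protocol Beta 101/209 = 48.3% → Regimen Y
Protocol Beta wins each disease group but Regimen Y wins overall — the comparison reverses. Protocol Beta's patients skew toward stage IV, which has a lower base rate.

Yes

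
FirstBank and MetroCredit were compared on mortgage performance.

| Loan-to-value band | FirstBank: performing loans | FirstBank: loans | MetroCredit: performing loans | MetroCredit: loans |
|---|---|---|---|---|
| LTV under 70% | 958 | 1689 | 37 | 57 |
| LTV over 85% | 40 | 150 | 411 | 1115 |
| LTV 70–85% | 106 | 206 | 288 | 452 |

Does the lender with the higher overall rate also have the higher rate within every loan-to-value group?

LTV under 70%: FirstBank 958/1689 = 56.7%, MetroCredit 37/57 = 64.9% → MetroCredit
LTV over 85%: FirstBank 40/150 = 26.7%, MetroCredit 411/1115 = 36.9% → MetroCredit
LTV 70–85%: FirstBank 106/206 = 51.5%, MetroCredit 288/452 = 63.7% → MetroCredit
Overall: FirstBank 1104/2045 = 54.0%, MetroCredit 736/1624 = 45.3% → FirstBank
MetroCredit wins each loan-to-value group but FirstBank wins overall — the comparison reverses. MetroCredit's loans skew toward LTV over 85%, which has a lower base rate.

No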